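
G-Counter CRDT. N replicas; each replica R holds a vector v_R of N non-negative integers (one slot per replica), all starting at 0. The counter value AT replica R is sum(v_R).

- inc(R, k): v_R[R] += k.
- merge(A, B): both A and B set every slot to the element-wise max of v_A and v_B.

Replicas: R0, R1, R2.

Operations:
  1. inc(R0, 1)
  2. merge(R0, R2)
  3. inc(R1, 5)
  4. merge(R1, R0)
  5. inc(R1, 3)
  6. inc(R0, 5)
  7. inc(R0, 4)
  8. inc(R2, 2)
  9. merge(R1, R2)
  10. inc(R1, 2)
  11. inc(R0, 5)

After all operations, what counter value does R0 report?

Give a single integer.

Answer: 20

Derivation:
Op 1: inc R0 by 1 -> R0=(1,0,0) value=1
Op 2: merge R0<->R2 -> R0=(1,0,0) R2=(1,0,0)
Op 3: inc R1 by 5 -> R1=(0,5,0) value=5
Op 4: merge R1<->R0 -> R1=(1,5,0) R0=(1,5,0)
Op 5: inc R1 by 3 -> R1=(1,8,0) value=9
Op 6: inc R0 by 5 -> R0=(6,5,0) value=11
Op 7: inc R0 by 4 -> R0=(10,5,0) value=15
Op 8: inc R2 by 2 -> R2=(1,0,2) value=3
Op 9: merge R1<->R2 -> R1=(1,8,2) R2=(1,8,2)
Op 10: inc R1 by 2 -> R1=(1,10,2) value=13
Op 11: inc R0 by 5 -> R0=(15,5,0) value=20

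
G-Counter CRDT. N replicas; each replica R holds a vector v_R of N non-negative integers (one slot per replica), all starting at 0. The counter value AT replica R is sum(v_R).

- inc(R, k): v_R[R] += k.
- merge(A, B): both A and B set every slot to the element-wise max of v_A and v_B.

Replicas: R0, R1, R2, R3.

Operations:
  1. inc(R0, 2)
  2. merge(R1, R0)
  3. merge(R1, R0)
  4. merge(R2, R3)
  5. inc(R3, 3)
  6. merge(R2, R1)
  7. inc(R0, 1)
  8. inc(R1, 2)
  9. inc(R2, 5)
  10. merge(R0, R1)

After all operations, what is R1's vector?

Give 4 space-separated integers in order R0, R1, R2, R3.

Answer: 3 2 0 0

Derivation:
Op 1: inc R0 by 2 -> R0=(2,0,0,0) value=2
Op 2: merge R1<->R0 -> R1=(2,0,0,0) R0=(2,0,0,0)
Op 3: merge R1<->R0 -> R1=(2,0,0,0) R0=(2,0,0,0)
Op 4: merge R2<->R3 -> R2=(0,0,0,0) R3=(0,0,0,0)
Op 5: inc R3 by 3 -> R3=(0,0,0,3) value=3
Op 6: merge R2<->R1 -> R2=(2,0,0,0) R1=(2,0,0,0)
Op 7: inc R0 by 1 -> R0=(3,0,0,0) value=3
Op 8: inc R1 by 2 -> R1=(2,2,0,0) value=4
Op 9: inc R2 by 5 -> R2=(2,0,5,0) value=7
Op 10: merge R0<->R1 -> R0=(3,2,0,0) R1=(3,2,0,0)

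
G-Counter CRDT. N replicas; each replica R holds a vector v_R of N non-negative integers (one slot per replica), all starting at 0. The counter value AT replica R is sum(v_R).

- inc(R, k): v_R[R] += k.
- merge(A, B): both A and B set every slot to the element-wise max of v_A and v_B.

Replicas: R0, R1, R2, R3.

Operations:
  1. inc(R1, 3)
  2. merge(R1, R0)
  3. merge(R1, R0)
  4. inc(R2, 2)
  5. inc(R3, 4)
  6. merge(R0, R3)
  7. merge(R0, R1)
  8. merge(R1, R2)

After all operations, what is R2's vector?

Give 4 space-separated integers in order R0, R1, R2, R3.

Op 1: inc R1 by 3 -> R1=(0,3,0,0) value=3
Op 2: merge R1<->R0 -> R1=(0,3,0,0) R0=(0,3,0,0)
Op 3: merge R1<->R0 -> R1=(0,3,0,0) R0=(0,3,0,0)
Op 4: inc R2 by 2 -> R2=(0,0,2,0) value=2
Op 5: inc R3 by 4 -> R3=(0,0,0,4) value=4
Op 6: merge R0<->R3 -> R0=(0,3,0,4) R3=(0,3,0,4)
Op 7: merge R0<->R1 -> R0=(0,3,0,4) R1=(0,3,0,4)
Op 8: merge R1<->R2 -> R1=(0,3,2,4) R2=(0,3,2,4)

Answer: 0 3 2 4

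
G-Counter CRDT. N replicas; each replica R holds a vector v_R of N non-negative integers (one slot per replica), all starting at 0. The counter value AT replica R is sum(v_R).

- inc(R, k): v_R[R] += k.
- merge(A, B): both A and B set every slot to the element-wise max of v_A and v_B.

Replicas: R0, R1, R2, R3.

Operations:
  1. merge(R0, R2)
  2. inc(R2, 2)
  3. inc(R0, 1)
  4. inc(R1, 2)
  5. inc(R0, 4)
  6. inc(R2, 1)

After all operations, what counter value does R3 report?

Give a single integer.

Op 1: merge R0<->R2 -> R0=(0,0,0,0) R2=(0,0,0,0)
Op 2: inc R2 by 2 -> R2=(0,0,2,0) value=2
Op 3: inc R0 by 1 -> R0=(1,0,0,0) value=1
Op 4: inc R1 by 2 -> R1=(0,2,0,0) value=2
Op 5: inc R0 by 4 -> R0=(5,0,0,0) value=5
Op 6: inc R2 by 1 -> R2=(0,0,3,0) value=3

Answer: 0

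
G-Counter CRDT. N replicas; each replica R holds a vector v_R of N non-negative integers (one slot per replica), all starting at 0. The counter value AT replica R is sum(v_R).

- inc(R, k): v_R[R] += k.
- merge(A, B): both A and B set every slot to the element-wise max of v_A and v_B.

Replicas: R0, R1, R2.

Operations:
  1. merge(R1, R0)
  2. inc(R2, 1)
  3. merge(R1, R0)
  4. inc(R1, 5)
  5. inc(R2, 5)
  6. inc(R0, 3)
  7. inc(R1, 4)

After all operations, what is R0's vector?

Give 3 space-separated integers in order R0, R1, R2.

Op 1: merge R1<->R0 -> R1=(0,0,0) R0=(0,0,0)
Op 2: inc R2 by 1 -> R2=(0,0,1) value=1
Op 3: merge R1<->R0 -> R1=(0,0,0) R0=(0,0,0)
Op 4: inc R1 by 5 -> R1=(0,5,0) value=5
Op 5: inc R2 by 5 -> R2=(0,0,6) value=6
Op 6: inc R0 by 3 -> R0=(3,0,0) value=3
Op 7: inc R1 by 4 -> R1=(0,9,0) value=9

Answer: 3 0 0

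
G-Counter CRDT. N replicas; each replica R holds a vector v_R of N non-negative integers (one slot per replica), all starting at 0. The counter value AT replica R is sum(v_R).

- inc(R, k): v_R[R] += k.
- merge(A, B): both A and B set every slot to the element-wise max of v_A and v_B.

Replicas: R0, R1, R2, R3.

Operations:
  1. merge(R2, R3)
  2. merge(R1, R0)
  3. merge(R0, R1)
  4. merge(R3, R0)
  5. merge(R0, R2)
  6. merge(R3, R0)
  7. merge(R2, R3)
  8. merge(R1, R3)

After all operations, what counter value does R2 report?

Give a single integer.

Answer: 0

Derivation:
Op 1: merge R2<->R3 -> R2=(0,0,0,0) R3=(0,0,0,0)
Op 2: merge R1<->R0 -> R1=(0,0,0,0) R0=(0,0,0,0)
Op 3: merge R0<->R1 -> R0=(0,0,0,0) R1=(0,0,0,0)
Op 4: merge R3<->R0 -> R3=(0,0,0,0) R0=(0,0,0,0)
Op 5: merge R0<->R2 -> R0=(0,0,0,0) R2=(0,0,0,0)
Op 6: merge R3<->R0 -> R3=(0,0,0,0) R0=(0,0,0,0)
Op 7: merge R2<->R3 -> R2=(0,0,0,0) R3=(0,0,0,0)
Op 8: merge R1<->R3 -> R1=(0,0,0,0) R3=(0,0,0,0)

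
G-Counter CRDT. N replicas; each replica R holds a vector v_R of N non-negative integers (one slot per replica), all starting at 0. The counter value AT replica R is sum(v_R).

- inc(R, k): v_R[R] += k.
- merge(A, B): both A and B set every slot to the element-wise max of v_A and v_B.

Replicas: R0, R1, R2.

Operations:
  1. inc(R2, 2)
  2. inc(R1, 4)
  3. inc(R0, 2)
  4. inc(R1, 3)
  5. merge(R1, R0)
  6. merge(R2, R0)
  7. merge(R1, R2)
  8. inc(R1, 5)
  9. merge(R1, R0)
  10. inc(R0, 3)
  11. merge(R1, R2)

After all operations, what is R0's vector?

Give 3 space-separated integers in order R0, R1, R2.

Op 1: inc R2 by 2 -> R2=(0,0,2) value=2
Op 2: inc R1 by 4 -> R1=(0,4,0) value=4
Op 3: inc R0 by 2 -> R0=(2,0,0) value=2
Op 4: inc R1 by 3 -> R1=(0,7,0) value=7
Op 5: merge R1<->R0 -> R1=(2,7,0) R0=(2,7,0)
Op 6: merge R2<->R0 -> R2=(2,7,2) R0=(2,7,2)
Op 7: merge R1<->R2 -> R1=(2,7,2) R2=(2,7,2)
Op 8: inc R1 by 5 -> R1=(2,12,2) value=16
Op 9: merge R1<->R0 -> R1=(2,12,2) R0=(2,12,2)
Op 10: inc R0 by 3 -> R0=(5,12,2) value=19
Op 11: merge R1<->R2 -> R1=(2,12,2) R2=(2,12,2)

Answer: 5 12 2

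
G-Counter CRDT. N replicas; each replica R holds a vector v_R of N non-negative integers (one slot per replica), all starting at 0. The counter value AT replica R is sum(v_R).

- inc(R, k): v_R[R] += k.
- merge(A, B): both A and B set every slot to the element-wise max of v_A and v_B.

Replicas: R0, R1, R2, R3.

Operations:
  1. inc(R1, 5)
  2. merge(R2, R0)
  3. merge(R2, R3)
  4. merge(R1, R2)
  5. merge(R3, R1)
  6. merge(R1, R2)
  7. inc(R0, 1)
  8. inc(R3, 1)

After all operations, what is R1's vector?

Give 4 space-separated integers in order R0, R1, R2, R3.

Op 1: inc R1 by 5 -> R1=(0,5,0,0) value=5
Op 2: merge R2<->R0 -> R2=(0,0,0,0) R0=(0,0,0,0)
Op 3: merge R2<->R3 -> R2=(0,0,0,0) R3=(0,0,0,0)
Op 4: merge R1<->R2 -> R1=(0,5,0,0) R2=(0,5,0,0)
Op 5: merge R3<->R1 -> R3=(0,5,0,0) R1=(0,5,0,0)
Op 6: merge R1<->R2 -> R1=(0,5,0,0) R2=(0,5,0,0)
Op 7: inc R0 by 1 -> R0=(1,0,0,0) value=1
Op 8: inc R3 by 1 -> R3=(0,5,0,1) value=6

Answer: 0 5 0 0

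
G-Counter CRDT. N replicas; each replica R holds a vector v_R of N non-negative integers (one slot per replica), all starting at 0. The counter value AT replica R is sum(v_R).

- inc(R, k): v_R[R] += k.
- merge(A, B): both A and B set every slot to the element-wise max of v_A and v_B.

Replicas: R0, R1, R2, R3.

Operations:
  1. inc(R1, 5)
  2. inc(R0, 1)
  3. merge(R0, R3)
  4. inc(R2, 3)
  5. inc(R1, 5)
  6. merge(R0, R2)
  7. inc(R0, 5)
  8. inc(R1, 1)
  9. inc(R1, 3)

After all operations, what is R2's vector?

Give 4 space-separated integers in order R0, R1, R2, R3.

Op 1: inc R1 by 5 -> R1=(0,5,0,0) value=5
Op 2: inc R0 by 1 -> R0=(1,0,0,0) value=1
Op 3: merge R0<->R3 -> R0=(1,0,0,0) R3=(1,0,0,0)
Op 4: inc R2 by 3 -> R2=(0,0,3,0) value=3
Op 5: inc R1 by 5 -> R1=(0,10,0,0) value=10
Op 6: merge R0<->R2 -> R0=(1,0,3,0) R2=(1,0,3,0)
Op 7: inc R0 by 5 -> R0=(6,0,3,0) value=9
Op 8: inc R1 by 1 -> R1=(0,11,0,0) value=11
Op 9: inc R1 by 3 -> R1=(0,14,0,0) value=14

Answer: 1 0 3 0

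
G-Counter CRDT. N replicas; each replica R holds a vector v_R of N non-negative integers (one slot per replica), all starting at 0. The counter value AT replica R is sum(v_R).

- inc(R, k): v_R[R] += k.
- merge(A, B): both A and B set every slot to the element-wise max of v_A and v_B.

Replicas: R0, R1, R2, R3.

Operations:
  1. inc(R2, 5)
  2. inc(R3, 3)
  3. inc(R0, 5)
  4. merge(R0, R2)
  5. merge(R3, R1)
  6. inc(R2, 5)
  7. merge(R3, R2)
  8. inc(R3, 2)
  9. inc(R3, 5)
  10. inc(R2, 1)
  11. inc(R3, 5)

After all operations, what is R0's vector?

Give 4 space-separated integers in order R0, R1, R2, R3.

Answer: 5 0 5 0

Derivation:
Op 1: inc R2 by 5 -> R2=(0,0,5,0) value=5
Op 2: inc R3 by 3 -> R3=(0,0,0,3) value=3
Op 3: inc R0 by 5 -> R0=(5,0,0,0) value=5
Op 4: merge R0<->R2 -> R0=(5,0,5,0) R2=(5,0,5,0)
Op 5: merge R3<->R1 -> R3=(0,0,0,3) R1=(0,0,0,3)
Op 6: inc R2 by 5 -> R2=(5,0,10,0) value=15
Op 7: merge R3<->R2 -> R3=(5,0,10,3) R2=(5,0,10,3)
Op 8: inc R3 by 2 -> R3=(5,0,10,5) value=20
Op 9: inc R3 by 5 -> R3=(5,0,10,10) value=25
Op 10: inc R2 by 1 -> R2=(5,0,11,3) value=19
Op 11: inc R3 by 5 -> R3=(5,0,10,15) value=30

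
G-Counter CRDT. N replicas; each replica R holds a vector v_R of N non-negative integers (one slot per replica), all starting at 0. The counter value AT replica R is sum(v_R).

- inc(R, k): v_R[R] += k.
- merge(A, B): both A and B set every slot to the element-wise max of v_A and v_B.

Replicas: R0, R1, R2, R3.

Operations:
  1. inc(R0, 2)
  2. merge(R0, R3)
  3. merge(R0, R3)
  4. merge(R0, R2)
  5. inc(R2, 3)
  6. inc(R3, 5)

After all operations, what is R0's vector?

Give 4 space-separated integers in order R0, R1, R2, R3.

Op 1: inc R0 by 2 -> R0=(2,0,0,0) value=2
Op 2: merge R0<->R3 -> R0=(2,0,0,0) R3=(2,0,0,0)
Op 3: merge R0<->R3 -> R0=(2,0,0,0) R3=(2,0,0,0)
Op 4: merge R0<->R2 -> R0=(2,0,0,0) R2=(2,0,0,0)
Op 5: inc R2 by 3 -> R2=(2,0,3,0) value=5
Op 6: inc R3 by 5 -> R3=(2,0,0,5) value=7

Answer: 2 0 0 0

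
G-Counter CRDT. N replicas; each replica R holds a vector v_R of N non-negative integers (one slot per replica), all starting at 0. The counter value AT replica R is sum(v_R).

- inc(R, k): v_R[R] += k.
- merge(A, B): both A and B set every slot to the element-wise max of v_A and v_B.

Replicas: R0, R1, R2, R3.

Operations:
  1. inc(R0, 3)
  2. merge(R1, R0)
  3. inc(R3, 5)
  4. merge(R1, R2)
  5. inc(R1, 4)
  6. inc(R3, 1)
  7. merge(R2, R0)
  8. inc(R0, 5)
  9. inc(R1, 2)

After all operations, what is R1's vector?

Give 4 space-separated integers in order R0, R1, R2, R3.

Op 1: inc R0 by 3 -> R0=(3,0,0,0) value=3
Op 2: merge R1<->R0 -> R1=(3,0,0,0) R0=(3,0,0,0)
Op 3: inc R3 by 5 -> R3=(0,0,0,5) value=5
Op 4: merge R1<->R2 -> R1=(3,0,0,0) R2=(3,0,0,0)
Op 5: inc R1 by 4 -> R1=(3,4,0,0) value=7
Op 6: inc R3 by 1 -> R3=(0,0,0,6) value=6
Op 7: merge R2<->R0 -> R2=(3,0,0,0) R0=(3,0,0,0)
Op 8: inc R0 by 5 -> R0=(8,0,0,0) value=8
Op 9: inc R1 by 2 -> R1=(3,6,0,0) value=9

Answer: 3 6 0 0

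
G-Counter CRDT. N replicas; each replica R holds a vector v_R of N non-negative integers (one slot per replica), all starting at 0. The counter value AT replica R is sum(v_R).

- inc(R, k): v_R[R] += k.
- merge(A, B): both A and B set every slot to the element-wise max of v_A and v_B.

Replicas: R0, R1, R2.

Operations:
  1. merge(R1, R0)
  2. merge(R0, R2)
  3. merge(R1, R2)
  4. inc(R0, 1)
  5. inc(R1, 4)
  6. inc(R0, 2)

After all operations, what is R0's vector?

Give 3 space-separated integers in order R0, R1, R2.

Answer: 3 0 0

Derivation:
Op 1: merge R1<->R0 -> R1=(0,0,0) R0=(0,0,0)
Op 2: merge R0<->R2 -> R0=(0,0,0) R2=(0,0,0)
Op 3: merge R1<->R2 -> R1=(0,0,0) R2=(0,0,0)
Op 4: inc R0 by 1 -> R0=(1,0,0) value=1
Op 5: inc R1 by 4 -> R1=(0,4,0) value=4
Op 6: inc R0 by 2 -> R0=(3,0,0) value=3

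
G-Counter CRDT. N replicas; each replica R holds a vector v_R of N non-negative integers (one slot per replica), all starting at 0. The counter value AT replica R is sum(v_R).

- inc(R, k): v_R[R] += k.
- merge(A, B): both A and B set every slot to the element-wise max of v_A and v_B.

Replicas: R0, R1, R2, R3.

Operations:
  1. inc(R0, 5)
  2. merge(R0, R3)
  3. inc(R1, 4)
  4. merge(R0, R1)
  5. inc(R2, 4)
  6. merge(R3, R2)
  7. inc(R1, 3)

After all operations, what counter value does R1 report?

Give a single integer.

Op 1: inc R0 by 5 -> R0=(5,0,0,0) value=5
Op 2: merge R0<->R3 -> R0=(5,0,0,0) R3=(5,0,0,0)
Op 3: inc R1 by 4 -> R1=(0,4,0,0) value=4
Op 4: merge R0<->R1 -> R0=(5,4,0,0) R1=(5,4,0,0)
Op 5: inc R2 by 4 -> R2=(0,0,4,0) value=4
Op 6: merge R3<->R2 -> R3=(5,0,4,0) R2=(5,0,4,0)
Op 7: inc R1 by 3 -> R1=(5,7,0,0) value=12

Answer: 12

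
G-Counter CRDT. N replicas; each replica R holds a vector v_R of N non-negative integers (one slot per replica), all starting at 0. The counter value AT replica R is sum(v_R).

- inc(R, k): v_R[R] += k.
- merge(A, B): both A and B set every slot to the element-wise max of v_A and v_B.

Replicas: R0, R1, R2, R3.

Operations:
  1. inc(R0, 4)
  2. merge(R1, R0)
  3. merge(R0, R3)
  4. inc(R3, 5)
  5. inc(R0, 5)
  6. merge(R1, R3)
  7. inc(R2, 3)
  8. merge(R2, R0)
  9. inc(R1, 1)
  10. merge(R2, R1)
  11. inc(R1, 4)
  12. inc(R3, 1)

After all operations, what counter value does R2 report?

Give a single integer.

Op 1: inc R0 by 4 -> R0=(4,0,0,0) value=4
Op 2: merge R1<->R0 -> R1=(4,0,0,0) R0=(4,0,0,0)
Op 3: merge R0<->R3 -> R0=(4,0,0,0) R3=(4,0,0,0)
Op 4: inc R3 by 5 -> R3=(4,0,0,5) value=9
Op 5: inc R0 by 5 -> R0=(9,0,0,0) value=9
Op 6: merge R1<->R3 -> R1=(4,0,0,5) R3=(4,0,0,5)
Op 7: inc R2 by 3 -> R2=(0,0,3,0) value=3
Op 8: merge R2<->R0 -> R2=(9,0,3,0) R0=(9,0,3,0)
Op 9: inc R1 by 1 -> R1=(4,1,0,5) value=10
Op 10: merge R2<->R1 -> R2=(9,1,3,5) R1=(9,1,3,5)
Op 11: inc R1 by 4 -> R1=(9,5,3,5) value=22
Op 12: inc R3 by 1 -> R3=(4,0,0,6) value=10

Answer: 18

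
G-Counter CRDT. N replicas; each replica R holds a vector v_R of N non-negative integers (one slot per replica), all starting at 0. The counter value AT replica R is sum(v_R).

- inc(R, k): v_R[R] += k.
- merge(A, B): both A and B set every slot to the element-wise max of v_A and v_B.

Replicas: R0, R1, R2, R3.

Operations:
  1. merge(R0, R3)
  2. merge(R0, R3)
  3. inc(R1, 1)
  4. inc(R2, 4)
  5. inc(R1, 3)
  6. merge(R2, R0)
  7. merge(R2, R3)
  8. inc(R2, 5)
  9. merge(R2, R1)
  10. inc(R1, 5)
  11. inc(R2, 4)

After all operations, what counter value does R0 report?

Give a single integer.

Answer: 4

Derivation:
Op 1: merge R0<->R3 -> R0=(0,0,0,0) R3=(0,0,0,0)
Op 2: merge R0<->R3 -> R0=(0,0,0,0) R3=(0,0,0,0)
Op 3: inc R1 by 1 -> R1=(0,1,0,0) value=1
Op 4: inc R2 by 4 -> R2=(0,0,4,0) value=4
Op 5: inc R1 by 3 -> R1=(0,4,0,0) value=4
Op 6: merge R2<->R0 -> R2=(0,0,4,0) R0=(0,0,4,0)
Op 7: merge R2<->R3 -> R2=(0,0,4,0) R3=(0,0,4,0)
Op 8: inc R2 by 5 -> R2=(0,0,9,0) value=9
Op 9: merge R2<->R1 -> R2=(0,4,9,0) R1=(0,4,9,0)
Op 10: inc R1 by 5 -> R1=(0,9,9,0) value=18
Op 11: inc R2 by 4 -> R2=(0,4,13,0) value=17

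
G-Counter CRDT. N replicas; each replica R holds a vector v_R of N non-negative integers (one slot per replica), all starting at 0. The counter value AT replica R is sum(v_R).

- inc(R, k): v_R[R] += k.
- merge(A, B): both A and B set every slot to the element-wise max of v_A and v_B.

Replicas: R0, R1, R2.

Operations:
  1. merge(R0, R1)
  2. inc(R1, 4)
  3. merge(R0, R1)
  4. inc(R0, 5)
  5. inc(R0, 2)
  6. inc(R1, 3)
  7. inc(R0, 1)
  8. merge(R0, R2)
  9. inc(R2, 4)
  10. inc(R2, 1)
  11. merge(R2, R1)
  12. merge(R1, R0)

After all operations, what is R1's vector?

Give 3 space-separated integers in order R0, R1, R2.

Op 1: merge R0<->R1 -> R0=(0,0,0) R1=(0,0,0)
Op 2: inc R1 by 4 -> R1=(0,4,0) value=4
Op 3: merge R0<->R1 -> R0=(0,4,0) R1=(0,4,0)
Op 4: inc R0 by 5 -> R0=(5,4,0) value=9
Op 5: inc R0 by 2 -> R0=(7,4,0) value=11
Op 6: inc R1 by 3 -> R1=(0,7,0) value=7
Op 7: inc R0 by 1 -> R0=(8,4,0) value=12
Op 8: merge R0<->R2 -> R0=(8,4,0) R2=(8,4,0)
Op 9: inc R2 by 4 -> R2=(8,4,4) value=16
Op 10: inc R2 by 1 -> R2=(8,4,5) value=17
Op 11: merge R2<->R1 -> R2=(8,7,5) R1=(8,7,5)
Op 12: merge R1<->R0 -> R1=(8,7,5) R0=(8,7,5)

Answer: 8 7 5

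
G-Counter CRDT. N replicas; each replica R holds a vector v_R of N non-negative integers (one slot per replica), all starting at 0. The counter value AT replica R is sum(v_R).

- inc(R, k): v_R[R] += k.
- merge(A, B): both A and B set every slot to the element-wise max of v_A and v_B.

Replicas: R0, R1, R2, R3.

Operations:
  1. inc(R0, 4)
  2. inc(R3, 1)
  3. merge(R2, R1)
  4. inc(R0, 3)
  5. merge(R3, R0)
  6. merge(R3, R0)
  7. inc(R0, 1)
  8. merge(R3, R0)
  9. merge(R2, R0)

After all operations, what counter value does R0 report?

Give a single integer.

Op 1: inc R0 by 4 -> R0=(4,0,0,0) value=4
Op 2: inc R3 by 1 -> R3=(0,0,0,1) value=1
Op 3: merge R2<->R1 -> R2=(0,0,0,0) R1=(0,0,0,0)
Op 4: inc R0 by 3 -> R0=(7,0,0,0) value=7
Op 5: merge R3<->R0 -> R3=(7,0,0,1) R0=(7,0,0,1)
Op 6: merge R3<->R0 -> R3=(7,0,0,1) R0=(7,0,0,1)
Op 7: inc R0 by 1 -> R0=(8,0,0,1) value=9
Op 8: merge R3<->R0 -> R3=(8,0,0,1) R0=(8,0,0,1)
Op 9: merge R2<->R0 -> R2=(8,0,0,1) R0=(8,0,0,1)

Answer: 9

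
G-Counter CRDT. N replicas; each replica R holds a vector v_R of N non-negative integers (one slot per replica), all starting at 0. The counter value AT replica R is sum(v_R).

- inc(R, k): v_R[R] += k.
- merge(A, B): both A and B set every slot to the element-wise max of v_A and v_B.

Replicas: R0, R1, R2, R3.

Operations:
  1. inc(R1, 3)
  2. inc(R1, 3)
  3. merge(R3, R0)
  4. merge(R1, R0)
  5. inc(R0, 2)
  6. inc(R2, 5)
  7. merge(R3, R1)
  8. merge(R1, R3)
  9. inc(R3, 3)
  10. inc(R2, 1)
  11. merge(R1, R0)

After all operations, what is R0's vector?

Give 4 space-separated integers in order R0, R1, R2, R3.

Op 1: inc R1 by 3 -> R1=(0,3,0,0) value=3
Op 2: inc R1 by 3 -> R1=(0,6,0,0) value=6
Op 3: merge R3<->R0 -> R3=(0,0,0,0) R0=(0,0,0,0)
Op 4: merge R1<->R0 -> R1=(0,6,0,0) R0=(0,6,0,0)
Op 5: inc R0 by 2 -> R0=(2,6,0,0) value=8
Op 6: inc R2 by 5 -> R2=(0,0,5,0) value=5
Op 7: merge R3<->R1 -> R3=(0,6,0,0) R1=(0,6,0,0)
Op 8: merge R1<->R3 -> R1=(0,6,0,0) R3=(0,6,0,0)
Op 9: inc R3 by 3 -> R3=(0,6,0,3) value=9
Op 10: inc R2 by 1 -> R2=(0,0,6,0) value=6
Op 11: merge R1<->R0 -> R1=(2,6,0,0) R0=(2,6,0,0)

Answer: 2 6 0 0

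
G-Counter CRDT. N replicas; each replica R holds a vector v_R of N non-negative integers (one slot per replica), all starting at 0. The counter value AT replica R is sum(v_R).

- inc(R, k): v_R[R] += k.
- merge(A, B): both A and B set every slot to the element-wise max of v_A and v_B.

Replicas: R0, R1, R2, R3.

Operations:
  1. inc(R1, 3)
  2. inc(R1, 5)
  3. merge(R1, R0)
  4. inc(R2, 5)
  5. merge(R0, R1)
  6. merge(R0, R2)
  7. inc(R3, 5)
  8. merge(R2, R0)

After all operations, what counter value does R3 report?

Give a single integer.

Answer: 5

Derivation:
Op 1: inc R1 by 3 -> R1=(0,3,0,0) value=3
Op 2: inc R1 by 5 -> R1=(0,8,0,0) value=8
Op 3: merge R1<->R0 -> R1=(0,8,0,0) R0=(0,8,0,0)
Op 4: inc R2 by 5 -> R2=(0,0,5,0) value=5
Op 5: merge R0<->R1 -> R0=(0,8,0,0) R1=(0,8,0,0)
Op 6: merge R0<->R2 -> R0=(0,8,5,0) R2=(0,8,5,0)
Op 7: inc R3 by 5 -> R3=(0,0,0,5) value=5
Op 8: merge R2<->R0 -> R2=(0,8,5,0) R0=(0,8,5,0)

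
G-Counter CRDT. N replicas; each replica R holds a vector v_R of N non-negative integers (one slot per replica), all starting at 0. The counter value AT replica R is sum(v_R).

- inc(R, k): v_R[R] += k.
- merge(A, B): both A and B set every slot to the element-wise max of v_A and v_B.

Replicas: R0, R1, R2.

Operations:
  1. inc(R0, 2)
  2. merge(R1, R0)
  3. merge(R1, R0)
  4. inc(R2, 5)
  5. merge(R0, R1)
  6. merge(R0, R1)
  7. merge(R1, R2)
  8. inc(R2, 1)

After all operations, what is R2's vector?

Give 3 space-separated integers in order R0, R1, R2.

Answer: 2 0 6

Derivation:
Op 1: inc R0 by 2 -> R0=(2,0,0) value=2
Op 2: merge R1<->R0 -> R1=(2,0,0) R0=(2,0,0)
Op 3: merge R1<->R0 -> R1=(2,0,0) R0=(2,0,0)
Op 4: inc R2 by 5 -> R2=(0,0,5) value=5
Op 5: merge R0<->R1 -> R0=(2,0,0) R1=(2,0,0)
Op 6: merge R0<->R1 -> R0=(2,0,0) R1=(2,0,0)
Op 7: merge R1<->R2 -> R1=(2,0,5) R2=(2,0,5)
Op 8: inc R2 by 1 -> R2=(2,0,6) value=8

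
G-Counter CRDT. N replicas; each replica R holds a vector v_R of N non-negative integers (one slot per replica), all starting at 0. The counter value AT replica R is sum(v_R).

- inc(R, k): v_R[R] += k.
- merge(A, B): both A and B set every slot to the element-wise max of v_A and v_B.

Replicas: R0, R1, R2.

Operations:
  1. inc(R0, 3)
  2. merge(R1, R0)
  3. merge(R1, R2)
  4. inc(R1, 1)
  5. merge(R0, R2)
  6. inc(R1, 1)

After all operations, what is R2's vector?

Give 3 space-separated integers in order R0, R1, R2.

Op 1: inc R0 by 3 -> R0=(3,0,0) value=3
Op 2: merge R1<->R0 -> R1=(3,0,0) R0=(3,0,0)
Op 3: merge R1<->R2 -> R1=(3,0,0) R2=(3,0,0)
Op 4: inc R1 by 1 -> R1=(3,1,0) value=4
Op 5: merge R0<->R2 -> R0=(3,0,0) R2=(3,0,0)
Op 6: inc R1 by 1 -> R1=(3,2,0) value=5

Answer: 3 0 0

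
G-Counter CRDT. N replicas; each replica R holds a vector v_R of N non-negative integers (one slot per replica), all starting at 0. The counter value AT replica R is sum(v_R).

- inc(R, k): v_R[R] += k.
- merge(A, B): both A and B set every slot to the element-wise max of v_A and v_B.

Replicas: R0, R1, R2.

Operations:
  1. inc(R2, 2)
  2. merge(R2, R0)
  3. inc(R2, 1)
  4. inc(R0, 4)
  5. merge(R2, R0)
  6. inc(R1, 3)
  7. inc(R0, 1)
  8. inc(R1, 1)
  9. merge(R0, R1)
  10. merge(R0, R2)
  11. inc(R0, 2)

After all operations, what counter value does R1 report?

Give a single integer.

Op 1: inc R2 by 2 -> R2=(0,0,2) value=2
Op 2: merge R2<->R0 -> R2=(0,0,2) R0=(0,0,2)
Op 3: inc R2 by 1 -> R2=(0,0,3) value=3
Op 4: inc R0 by 4 -> R0=(4,0,2) value=6
Op 5: merge R2<->R0 -> R2=(4,0,3) R0=(4,0,3)
Op 6: inc R1 by 3 -> R1=(0,3,0) value=3
Op 7: inc R0 by 1 -> R0=(5,0,3) value=8
Op 8: inc R1 by 1 -> R1=(0,4,0) value=4
Op 9: merge R0<->R1 -> R0=(5,4,3) R1=(5,4,3)
Op 10: merge R0<->R2 -> R0=(5,4,3) R2=(5,4,3)
Op 11: inc R0 by 2 -> R0=(7,4,3) value=14

Answer: 12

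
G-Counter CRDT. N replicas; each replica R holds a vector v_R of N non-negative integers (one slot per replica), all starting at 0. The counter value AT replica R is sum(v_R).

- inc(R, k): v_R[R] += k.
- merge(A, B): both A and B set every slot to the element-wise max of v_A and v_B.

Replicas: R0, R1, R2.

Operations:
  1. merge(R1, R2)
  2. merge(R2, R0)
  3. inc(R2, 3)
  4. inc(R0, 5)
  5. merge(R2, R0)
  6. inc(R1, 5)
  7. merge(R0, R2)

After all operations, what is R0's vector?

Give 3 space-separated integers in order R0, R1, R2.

Answer: 5 0 3

Derivation:
Op 1: merge R1<->R2 -> R1=(0,0,0) R2=(0,0,0)
Op 2: merge R2<->R0 -> R2=(0,0,0) R0=(0,0,0)
Op 3: inc R2 by 3 -> R2=(0,0,3) value=3
Op 4: inc R0 by 5 -> R0=(5,0,0) value=5
Op 5: merge R2<->R0 -> R2=(5,0,3) R0=(5,0,3)
Op 6: inc R1 by 5 -> R1=(0,5,0) value=5
Op 7: merge R0<->R2 -> R0=(5,0,3) R2=(5,0,3)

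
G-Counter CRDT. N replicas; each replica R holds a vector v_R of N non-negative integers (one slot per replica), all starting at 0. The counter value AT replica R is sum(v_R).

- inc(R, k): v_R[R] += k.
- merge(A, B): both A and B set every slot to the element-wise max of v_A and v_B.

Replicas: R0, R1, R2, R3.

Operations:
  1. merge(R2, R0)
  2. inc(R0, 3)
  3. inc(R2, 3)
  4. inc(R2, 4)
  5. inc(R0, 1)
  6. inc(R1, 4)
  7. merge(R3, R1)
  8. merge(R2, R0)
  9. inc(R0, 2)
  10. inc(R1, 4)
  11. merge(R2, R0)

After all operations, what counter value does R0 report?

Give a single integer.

Answer: 13

Derivation:
Op 1: merge R2<->R0 -> R2=(0,0,0,0) R0=(0,0,0,0)
Op 2: inc R0 by 3 -> R0=(3,0,0,0) value=3
Op 3: inc R2 by 3 -> R2=(0,0,3,0) value=3
Op 4: inc R2 by 4 -> R2=(0,0,7,0) value=7
Op 5: inc R0 by 1 -> R0=(4,0,0,0) value=4
Op 6: inc R1 by 4 -> R1=(0,4,0,0) value=4
Op 7: merge R3<->R1 -> R3=(0,4,0,0) R1=(0,4,0,0)
Op 8: merge R2<->R0 -> R2=(4,0,7,0) R0=(4,0,7,0)
Op 9: inc R0 by 2 -> R0=(6,0,7,0) value=13
Op 10: inc R1 by 4 -> R1=(0,8,0,0) value=8
Op 11: merge R2<->R0 -> R2=(6,0,7,0) R0=(6,0,7,0)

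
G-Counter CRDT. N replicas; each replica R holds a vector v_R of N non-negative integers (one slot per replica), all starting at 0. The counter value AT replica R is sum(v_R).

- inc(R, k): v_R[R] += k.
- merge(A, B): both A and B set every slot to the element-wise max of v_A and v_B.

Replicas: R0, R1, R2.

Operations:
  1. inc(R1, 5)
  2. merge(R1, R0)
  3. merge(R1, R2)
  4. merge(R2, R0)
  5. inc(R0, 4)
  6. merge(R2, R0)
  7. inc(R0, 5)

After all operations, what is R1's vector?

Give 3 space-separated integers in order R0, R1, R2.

Answer: 0 5 0

Derivation:
Op 1: inc R1 by 5 -> R1=(0,5,0) value=5
Op 2: merge R1<->R0 -> R1=(0,5,0) R0=(0,5,0)
Op 3: merge R1<->R2 -> R1=(0,5,0) R2=(0,5,0)
Op 4: merge R2<->R0 -> R2=(0,5,0) R0=(0,5,0)
Op 5: inc R0 by 4 -> R0=(4,5,0) value=9
Op 6: merge R2<->R0 -> R2=(4,5,0) R0=(4,5,0)
Op 7: inc R0 by 5 -> R0=(9,5,0) value=14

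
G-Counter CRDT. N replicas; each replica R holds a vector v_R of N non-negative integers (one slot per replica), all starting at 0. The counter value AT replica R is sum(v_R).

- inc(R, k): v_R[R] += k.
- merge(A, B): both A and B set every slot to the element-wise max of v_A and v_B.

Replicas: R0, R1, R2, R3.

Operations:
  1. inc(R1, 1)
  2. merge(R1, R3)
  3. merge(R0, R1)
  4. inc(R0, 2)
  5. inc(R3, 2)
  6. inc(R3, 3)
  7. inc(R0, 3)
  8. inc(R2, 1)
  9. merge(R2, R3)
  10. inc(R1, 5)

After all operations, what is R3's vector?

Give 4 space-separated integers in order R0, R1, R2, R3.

Op 1: inc R1 by 1 -> R1=(0,1,0,0) value=1
Op 2: merge R1<->R3 -> R1=(0,1,0,0) R3=(0,1,0,0)
Op 3: merge R0<->R1 -> R0=(0,1,0,0) R1=(0,1,0,0)
Op 4: inc R0 by 2 -> R0=(2,1,0,0) value=3
Op 5: inc R3 by 2 -> R3=(0,1,0,2) value=3
Op 6: inc R3 by 3 -> R3=(0,1,0,5) value=6
Op 7: inc R0 by 3 -> R0=(5,1,0,0) value=6
Op 8: inc R2 by 1 -> R2=(0,0,1,0) value=1
Op 9: merge R2<->R3 -> R2=(0,1,1,5) R3=(0,1,1,5)
Op 10: inc R1 by 5 -> R1=(0,6,0,0) value=6

Answer: 0 1 1 5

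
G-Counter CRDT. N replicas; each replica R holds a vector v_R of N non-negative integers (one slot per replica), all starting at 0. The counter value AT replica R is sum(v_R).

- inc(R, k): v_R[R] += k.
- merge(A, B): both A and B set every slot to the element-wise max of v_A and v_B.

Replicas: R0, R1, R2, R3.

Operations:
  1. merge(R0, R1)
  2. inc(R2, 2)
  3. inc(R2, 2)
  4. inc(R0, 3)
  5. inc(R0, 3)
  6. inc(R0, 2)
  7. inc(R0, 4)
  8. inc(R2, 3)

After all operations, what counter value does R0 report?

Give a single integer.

Op 1: merge R0<->R1 -> R0=(0,0,0,0) R1=(0,0,0,0)
Op 2: inc R2 by 2 -> R2=(0,0,2,0) value=2
Op 3: inc R2 by 2 -> R2=(0,0,4,0) value=4
Op 4: inc R0 by 3 -> R0=(3,0,0,0) value=3
Op 5: inc R0 by 3 -> R0=(6,0,0,0) value=6
Op 6: inc R0 by 2 -> R0=(8,0,0,0) value=8
Op 7: inc R0 by 4 -> R0=(12,0,0,0) value=12
Op 8: inc R2 by 3 -> R2=(0,0,7,0) value=7

Answer: 12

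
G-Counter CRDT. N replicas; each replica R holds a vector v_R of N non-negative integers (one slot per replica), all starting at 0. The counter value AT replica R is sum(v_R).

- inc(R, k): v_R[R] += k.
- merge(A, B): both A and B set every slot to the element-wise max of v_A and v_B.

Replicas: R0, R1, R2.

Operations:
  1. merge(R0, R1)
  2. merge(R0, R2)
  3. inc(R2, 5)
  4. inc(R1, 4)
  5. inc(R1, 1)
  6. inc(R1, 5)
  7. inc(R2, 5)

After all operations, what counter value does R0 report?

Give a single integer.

Op 1: merge R0<->R1 -> R0=(0,0,0) R1=(0,0,0)
Op 2: merge R0<->R2 -> R0=(0,0,0) R2=(0,0,0)
Op 3: inc R2 by 5 -> R2=(0,0,5) value=5
Op 4: inc R1 by 4 -> R1=(0,4,0) value=4
Op 5: inc R1 by 1 -> R1=(0,5,0) value=5
Op 6: inc R1 by 5 -> R1=(0,10,0) value=10
Op 7: inc R2 by 5 -> R2=(0,0,10) value=10

Answer: 0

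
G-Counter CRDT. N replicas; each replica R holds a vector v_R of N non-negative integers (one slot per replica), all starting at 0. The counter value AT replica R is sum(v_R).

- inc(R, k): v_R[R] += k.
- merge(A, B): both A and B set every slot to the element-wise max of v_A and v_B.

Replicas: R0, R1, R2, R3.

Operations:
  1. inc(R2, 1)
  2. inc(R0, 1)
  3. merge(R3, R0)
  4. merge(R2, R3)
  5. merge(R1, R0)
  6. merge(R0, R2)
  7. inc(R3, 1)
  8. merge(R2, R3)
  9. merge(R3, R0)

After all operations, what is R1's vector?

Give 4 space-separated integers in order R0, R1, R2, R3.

Op 1: inc R2 by 1 -> R2=(0,0,1,0) value=1
Op 2: inc R0 by 1 -> R0=(1,0,0,0) value=1
Op 3: merge R3<->R0 -> R3=(1,0,0,0) R0=(1,0,0,0)
Op 4: merge R2<->R3 -> R2=(1,0,1,0) R3=(1,0,1,0)
Op 5: merge R1<->R0 -> R1=(1,0,0,0) R0=(1,0,0,0)
Op 6: merge R0<->R2 -> R0=(1,0,1,0) R2=(1,0,1,0)
Op 7: inc R3 by 1 -> R3=(1,0,1,1) value=3
Op 8: merge R2<->R3 -> R2=(1,0,1,1) R3=(1,0,1,1)
Op 9: merge R3<->R0 -> R3=(1,0,1,1) R0=(1,0,1,1)

Answer: 1 0 0 0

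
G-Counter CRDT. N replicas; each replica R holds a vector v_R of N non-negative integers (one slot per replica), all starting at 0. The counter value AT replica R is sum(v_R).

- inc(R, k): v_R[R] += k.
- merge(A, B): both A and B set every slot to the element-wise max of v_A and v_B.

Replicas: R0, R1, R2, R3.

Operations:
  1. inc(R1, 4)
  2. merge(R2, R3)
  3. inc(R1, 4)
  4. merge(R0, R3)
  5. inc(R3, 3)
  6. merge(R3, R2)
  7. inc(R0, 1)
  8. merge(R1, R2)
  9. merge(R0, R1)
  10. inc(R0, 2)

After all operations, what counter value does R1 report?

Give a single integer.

Answer: 12

Derivation:
Op 1: inc R1 by 4 -> R1=(0,4,0,0) value=4
Op 2: merge R2<->R3 -> R2=(0,0,0,0) R3=(0,0,0,0)
Op 3: inc R1 by 4 -> R1=(0,8,0,0) value=8
Op 4: merge R0<->R3 -> R0=(0,0,0,0) R3=(0,0,0,0)
Op 5: inc R3 by 3 -> R3=(0,0,0,3) value=3
Op 6: merge R3<->R2 -> R3=(0,0,0,3) R2=(0,0,0,3)
Op 7: inc R0 by 1 -> R0=(1,0,0,0) value=1
Op 8: merge R1<->R2 -> R1=(0,8,0,3) R2=(0,8,0,3)
Op 9: merge R0<->R1 -> R0=(1,8,0,3) R1=(1,8,0,3)
Op 10: inc R0 by 2 -> R0=(3,8,0,3) value=14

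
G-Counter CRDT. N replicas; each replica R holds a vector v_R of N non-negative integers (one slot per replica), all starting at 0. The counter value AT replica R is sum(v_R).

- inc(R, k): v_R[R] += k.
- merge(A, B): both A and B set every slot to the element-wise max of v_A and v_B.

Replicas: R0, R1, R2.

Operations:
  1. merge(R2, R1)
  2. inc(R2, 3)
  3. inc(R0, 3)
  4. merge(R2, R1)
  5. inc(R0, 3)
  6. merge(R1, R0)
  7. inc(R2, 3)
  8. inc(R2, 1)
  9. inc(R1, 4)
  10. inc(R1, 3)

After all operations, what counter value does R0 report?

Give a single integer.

Op 1: merge R2<->R1 -> R2=(0,0,0) R1=(0,0,0)
Op 2: inc R2 by 3 -> R2=(0,0,3) value=3
Op 3: inc R0 by 3 -> R0=(3,0,0) value=3
Op 4: merge R2<->R1 -> R2=(0,0,3) R1=(0,0,3)
Op 5: inc R0 by 3 -> R0=(6,0,0) value=6
Op 6: merge R1<->R0 -> R1=(6,0,3) R0=(6,0,3)
Op 7: inc R2 by 3 -> R2=(0,0,6) value=6
Op 8: inc R2 by 1 -> R2=(0,0,7) value=7
Op 9: inc R1 by 4 -> R1=(6,4,3) value=13
Op 10: inc R1 by 3 -> R1=(6,7,3) value=16

Answer: 9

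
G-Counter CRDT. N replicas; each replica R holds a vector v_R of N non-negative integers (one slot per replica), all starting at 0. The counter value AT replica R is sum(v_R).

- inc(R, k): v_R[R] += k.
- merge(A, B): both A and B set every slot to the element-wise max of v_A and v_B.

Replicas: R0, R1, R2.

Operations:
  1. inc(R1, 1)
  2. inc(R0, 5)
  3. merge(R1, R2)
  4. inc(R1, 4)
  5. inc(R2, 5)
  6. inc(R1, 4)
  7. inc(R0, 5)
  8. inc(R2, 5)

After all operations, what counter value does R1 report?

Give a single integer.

Answer: 9

Derivation:
Op 1: inc R1 by 1 -> R1=(0,1,0) value=1
Op 2: inc R0 by 5 -> R0=(5,0,0) value=5
Op 3: merge R1<->R2 -> R1=(0,1,0) R2=(0,1,0)
Op 4: inc R1 by 4 -> R1=(0,5,0) value=5
Op 5: inc R2 by 5 -> R2=(0,1,5) value=6
Op 6: inc R1 by 4 -> R1=(0,9,0) value=9
Op 7: inc R0 by 5 -> R0=(10,0,0) value=10
Op 8: inc R2 by 5 -> R2=(0,1,10) value=11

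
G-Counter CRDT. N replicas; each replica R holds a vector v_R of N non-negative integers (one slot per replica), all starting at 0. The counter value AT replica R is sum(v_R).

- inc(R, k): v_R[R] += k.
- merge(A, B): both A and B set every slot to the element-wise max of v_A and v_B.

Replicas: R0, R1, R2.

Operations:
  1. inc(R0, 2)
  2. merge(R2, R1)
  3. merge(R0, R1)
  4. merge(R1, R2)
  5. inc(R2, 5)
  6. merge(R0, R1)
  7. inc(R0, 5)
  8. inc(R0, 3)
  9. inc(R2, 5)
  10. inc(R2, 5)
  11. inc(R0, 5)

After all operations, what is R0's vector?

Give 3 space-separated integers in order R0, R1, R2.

Answer: 15 0 0

Derivation:
Op 1: inc R0 by 2 -> R0=(2,0,0) value=2
Op 2: merge R2<->R1 -> R2=(0,0,0) R1=(0,0,0)
Op 3: merge R0<->R1 -> R0=(2,0,0) R1=(2,0,0)
Op 4: merge R1<->R2 -> R1=(2,0,0) R2=(2,0,0)
Op 5: inc R2 by 5 -> R2=(2,0,5) value=7
Op 6: merge R0<->R1 -> R0=(2,0,0) R1=(2,0,0)
Op 7: inc R0 by 5 -> R0=(7,0,0) value=7
Op 8: inc R0 by 3 -> R0=(10,0,0) value=10
Op 9: inc R2 by 5 -> R2=(2,0,10) value=12
Op 10: inc R2 by 5 -> R2=(2,0,15) value=17
Op 11: inc R0 by 5 -> R0=(15,0,0) value=15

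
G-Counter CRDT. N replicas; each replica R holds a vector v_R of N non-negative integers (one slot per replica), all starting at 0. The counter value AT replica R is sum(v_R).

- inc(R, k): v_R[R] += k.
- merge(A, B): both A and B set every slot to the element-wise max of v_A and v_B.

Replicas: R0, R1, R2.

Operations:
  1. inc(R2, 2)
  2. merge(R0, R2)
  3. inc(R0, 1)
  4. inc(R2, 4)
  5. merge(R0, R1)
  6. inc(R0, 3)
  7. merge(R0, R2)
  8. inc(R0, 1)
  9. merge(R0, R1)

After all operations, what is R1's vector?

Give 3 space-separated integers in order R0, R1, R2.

Op 1: inc R2 by 2 -> R2=(0,0,2) value=2
Op 2: merge R0<->R2 -> R0=(0,0,2) R2=(0,0,2)
Op 3: inc R0 by 1 -> R0=(1,0,2) value=3
Op 4: inc R2 by 4 -> R2=(0,0,6) value=6
Op 5: merge R0<->R1 -> R0=(1,0,2) R1=(1,0,2)
Op 6: inc R0 by 3 -> R0=(4,0,2) value=6
Op 7: merge R0<->R2 -> R0=(4,0,6) R2=(4,0,6)
Op 8: inc R0 by 1 -> R0=(5,0,6) value=11
Op 9: merge R0<->R1 -> R0=(5,0,6) R1=(5,0,6)

Answer: 5 0 6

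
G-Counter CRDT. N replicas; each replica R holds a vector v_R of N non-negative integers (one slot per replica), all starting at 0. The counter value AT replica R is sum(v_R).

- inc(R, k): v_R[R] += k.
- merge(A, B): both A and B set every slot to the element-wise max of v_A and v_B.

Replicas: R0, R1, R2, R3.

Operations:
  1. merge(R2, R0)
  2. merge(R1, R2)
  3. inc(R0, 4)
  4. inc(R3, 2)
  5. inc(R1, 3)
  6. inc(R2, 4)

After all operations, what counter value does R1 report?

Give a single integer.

Op 1: merge R2<->R0 -> R2=(0,0,0,0) R0=(0,0,0,0)
Op 2: merge R1<->R2 -> R1=(0,0,0,0) R2=(0,0,0,0)
Op 3: inc R0 by 4 -> R0=(4,0,0,0) value=4
Op 4: inc R3 by 2 -> R3=(0,0,0,2) value=2
Op 5: inc R1 by 3 -> R1=(0,3,0,0) value=3
Op 6: inc R2 by 4 -> R2=(0,0,4,0) value=4

Answer: 3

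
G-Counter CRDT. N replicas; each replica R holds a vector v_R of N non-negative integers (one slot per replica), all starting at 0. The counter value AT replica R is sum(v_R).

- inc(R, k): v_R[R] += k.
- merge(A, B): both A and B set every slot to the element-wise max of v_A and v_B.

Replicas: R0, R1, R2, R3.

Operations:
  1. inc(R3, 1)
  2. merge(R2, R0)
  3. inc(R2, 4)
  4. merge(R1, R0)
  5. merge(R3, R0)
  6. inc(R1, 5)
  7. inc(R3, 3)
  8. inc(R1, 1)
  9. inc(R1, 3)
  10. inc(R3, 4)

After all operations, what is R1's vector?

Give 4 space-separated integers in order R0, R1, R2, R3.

Answer: 0 9 0 0

Derivation:
Op 1: inc R3 by 1 -> R3=(0,0,0,1) value=1
Op 2: merge R2<->R0 -> R2=(0,0,0,0) R0=(0,0,0,0)
Op 3: inc R2 by 4 -> R2=(0,0,4,0) value=4
Op 4: merge R1<->R0 -> R1=(0,0,0,0) R0=(0,0,0,0)
Op 5: merge R3<->R0 -> R3=(0,0,0,1) R0=(0,0,0,1)
Op 6: inc R1 by 5 -> R1=(0,5,0,0) value=5
Op 7: inc R3 by 3 -> R3=(0,0,0,4) value=4
Op 8: inc R1 by 1 -> R1=(0,6,0,0) value=6
Op 9: inc R1 by 3 -> R1=(0,9,0,0) value=9
Op 10: inc R3 by 4 -> R3=(0,0,0,8) value=8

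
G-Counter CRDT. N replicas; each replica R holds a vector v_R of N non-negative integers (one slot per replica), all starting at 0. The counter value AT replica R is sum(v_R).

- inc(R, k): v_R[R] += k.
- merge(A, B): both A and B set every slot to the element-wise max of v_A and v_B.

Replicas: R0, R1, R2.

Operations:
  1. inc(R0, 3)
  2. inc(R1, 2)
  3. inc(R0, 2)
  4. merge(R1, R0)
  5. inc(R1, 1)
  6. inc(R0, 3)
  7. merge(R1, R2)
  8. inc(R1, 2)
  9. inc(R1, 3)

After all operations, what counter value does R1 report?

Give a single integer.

Op 1: inc R0 by 3 -> R0=(3,0,0) value=3
Op 2: inc R1 by 2 -> R1=(0,2,0) value=2
Op 3: inc R0 by 2 -> R0=(5,0,0) value=5
Op 4: merge R1<->R0 -> R1=(5,2,0) R0=(5,2,0)
Op 5: inc R1 by 1 -> R1=(5,3,0) value=8
Op 6: inc R0 by 3 -> R0=(8,2,0) value=10
Op 7: merge R1<->R2 -> R1=(5,3,0) R2=(5,3,0)
Op 8: inc R1 by 2 -> R1=(5,5,0) value=10
Op 9: inc R1 by 3 -> R1=(5,8,0) value=13

Answer: 13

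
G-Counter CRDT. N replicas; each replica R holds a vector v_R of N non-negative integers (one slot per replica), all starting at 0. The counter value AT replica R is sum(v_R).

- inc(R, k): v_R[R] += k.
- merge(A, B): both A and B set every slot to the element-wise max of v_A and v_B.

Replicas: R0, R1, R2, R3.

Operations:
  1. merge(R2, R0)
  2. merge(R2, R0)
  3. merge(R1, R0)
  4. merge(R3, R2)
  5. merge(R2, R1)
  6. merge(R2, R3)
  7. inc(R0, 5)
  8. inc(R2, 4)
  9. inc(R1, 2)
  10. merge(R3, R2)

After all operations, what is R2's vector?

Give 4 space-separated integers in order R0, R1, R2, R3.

Op 1: merge R2<->R0 -> R2=(0,0,0,0) R0=(0,0,0,0)
Op 2: merge R2<->R0 -> R2=(0,0,0,0) R0=(0,0,0,0)
Op 3: merge R1<->R0 -> R1=(0,0,0,0) R0=(0,0,0,0)
Op 4: merge R3<->R2 -> R3=(0,0,0,0) R2=(0,0,0,0)
Op 5: merge R2<->R1 -> R2=(0,0,0,0) R1=(0,0,0,0)
Op 6: merge R2<->R3 -> R2=(0,0,0,0) R3=(0,0,0,0)
Op 7: inc R0 by 5 -> R0=(5,0,0,0) value=5
Op 8: inc R2 by 4 -> R2=(0,0,4,0) value=4
Op 9: inc R1 by 2 -> R1=(0,2,0,0) value=2
Op 10: merge R3<->R2 -> R3=(0,0,4,0) R2=(0,0,4,0)

Answer: 0 0 4 0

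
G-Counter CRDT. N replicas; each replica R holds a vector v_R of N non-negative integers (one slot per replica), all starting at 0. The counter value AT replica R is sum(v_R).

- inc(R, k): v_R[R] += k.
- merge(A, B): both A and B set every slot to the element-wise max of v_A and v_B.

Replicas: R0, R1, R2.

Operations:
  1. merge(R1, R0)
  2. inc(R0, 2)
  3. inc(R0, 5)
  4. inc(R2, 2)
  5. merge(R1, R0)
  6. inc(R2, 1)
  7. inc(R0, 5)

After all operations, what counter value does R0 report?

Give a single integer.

Answer: 12

Derivation:
Op 1: merge R1<->R0 -> R1=(0,0,0) R0=(0,0,0)
Op 2: inc R0 by 2 -> R0=(2,0,0) value=2
Op 3: inc R0 by 5 -> R0=(7,0,0) value=7
Op 4: inc R2 by 2 -> R2=(0,0,2) value=2
Op 5: merge R1<->R0 -> R1=(7,0,0) R0=(7,0,0)
Op 6: inc R2 by 1 -> R2=(0,0,3) value=3
Op 7: inc R0 by 5 -> R0=(12,0,0) value=12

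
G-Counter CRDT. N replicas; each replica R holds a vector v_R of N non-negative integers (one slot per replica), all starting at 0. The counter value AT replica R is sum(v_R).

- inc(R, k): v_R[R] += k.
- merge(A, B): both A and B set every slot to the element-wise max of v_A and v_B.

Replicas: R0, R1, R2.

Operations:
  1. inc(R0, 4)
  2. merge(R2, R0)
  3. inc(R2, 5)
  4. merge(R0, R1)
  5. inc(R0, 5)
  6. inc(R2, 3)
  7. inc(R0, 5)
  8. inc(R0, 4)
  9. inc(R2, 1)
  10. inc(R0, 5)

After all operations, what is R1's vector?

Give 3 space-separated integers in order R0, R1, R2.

Answer: 4 0 0

Derivation:
Op 1: inc R0 by 4 -> R0=(4,0,0) value=4
Op 2: merge R2<->R0 -> R2=(4,0,0) R0=(4,0,0)
Op 3: inc R2 by 5 -> R2=(4,0,5) value=9
Op 4: merge R0<->R1 -> R0=(4,0,0) R1=(4,0,0)
Op 5: inc R0 by 5 -> R0=(9,0,0) value=9
Op 6: inc R2 by 3 -> R2=(4,0,8) value=12
Op 7: inc R0 by 5 -> R0=(14,0,0) value=14
Op 8: inc R0 by 4 -> R0=(18,0,0) value=18
Op 9: inc R2 by 1 -> R2=(4,0,9) value=13
Op 10: inc R0 by 5 -> R0=(23,0,0) value=23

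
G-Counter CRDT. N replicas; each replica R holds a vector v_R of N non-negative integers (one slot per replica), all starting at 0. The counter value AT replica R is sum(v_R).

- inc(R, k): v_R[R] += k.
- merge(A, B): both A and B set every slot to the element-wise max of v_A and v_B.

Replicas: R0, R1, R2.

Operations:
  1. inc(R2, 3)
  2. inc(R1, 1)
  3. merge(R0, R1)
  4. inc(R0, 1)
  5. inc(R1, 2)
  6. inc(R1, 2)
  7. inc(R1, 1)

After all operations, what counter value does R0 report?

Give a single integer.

Op 1: inc R2 by 3 -> R2=(0,0,3) value=3
Op 2: inc R1 by 1 -> R1=(0,1,0) value=1
Op 3: merge R0<->R1 -> R0=(0,1,0) R1=(0,1,0)
Op 4: inc R0 by 1 -> R0=(1,1,0) value=2
Op 5: inc R1 by 2 -> R1=(0,3,0) value=3
Op 6: inc R1 by 2 -> R1=(0,5,0) value=5
Op 7: inc R1 by 1 -> R1=(0,6,0) value=6

Answer: 2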